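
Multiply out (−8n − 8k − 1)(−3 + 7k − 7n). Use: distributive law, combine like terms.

(−8n − 8k − 1)(−3 + 7k − 7n)
= 24n − 56kn + 56n^2 + 24k − 56k^2 + 56kn + 3 − 7k + 7n    [distributive law]
= 31n + 56n^2 + 17k − 56k^2 + 3    [combine like terms]

31n + 56n^2 + 17k − 56k^2 + 3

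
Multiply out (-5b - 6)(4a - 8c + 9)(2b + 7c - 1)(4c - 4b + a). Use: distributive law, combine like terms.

(-5b - 6)(4a - 8c + 9)(2b + 7c - 1)(4c - 4b + a)
= (-20ab + 40bc - 45b - 24a + 48c - 54)(2b + 7c - 1)(4c - 4b + a)    [distributive law]
= (-40ab^2 - 140abc + 20ab + 80b^2c + 280bc^2 - 40bc - 90b^2 - 315bc + 45b - 48ab - 168ac + 24a + 96bc + 336c^2 - 48c - 108b - 378c + 54)(4c - 4b + a)    [distributive law]
= (-40ab^2 - 140abc - 28ab + 80b^2c + 280bc^2 - 259bc - 90b^2 - 63b - 168ac + 24a + 336c^2 - 426c + 54)(4c - 4b + a)    [combine like terms]
= -160ab^2c + 160ab^3 - 40a^2b^2 - 560abc^2 + 560ab^2c - 140a^2bc - 112abc + 112ab^2 - 28a^2b + 320b^2c^2 - 320b^3c + 80ab^2c + 1120bc^3 - 1120b^2c^2 + 280abc^2 - 1036bc^2 + 1036b^2c - 259abc - 360b^2c + 360b^3 - 90ab^2 - 252bc + 252b^2 - 63ab - 672ac^2 + 672abc - 168a^2c + 96ac - 96ab + 24a^2 + 1344c^3 - 1344bc^2 + 336ac^2 - 1704c^2 + 1704bc - 426ac + 216c - 216b + 54a    [distributive law]
= 480ab^2c + 160ab^3 - 40a^2b^2 - 280abc^2 - 140a^2bc + 301abc + 22ab^2 - 28a^2b - 800b^2c^2 - 320b^3c + 1120bc^3 - 2380bc^2 + 676b^2c + 360b^3 + 1452bc + 252b^2 - 159ab - 336ac^2 - 168a^2c - 330ac + 24a^2 + 1344c^3 - 1704c^2 + 216c - 216b + 54a    [combine like terms]

480ab^2c + 160ab^3 - 40a^2b^2 - 280abc^2 - 140a^2bc + 301abc + 22ab^2 - 28a^2b - 800b^2c^2 - 320b^3c + 1120bc^3 - 2380bc^2 + 676b^2c + 360b^3 + 1452bc + 252b^2 - 159ab - 336ac^2 - 168a^2c - 330ac + 24a^2 + 1344c^3 - 1704c^2 + 216c - 216b + 54a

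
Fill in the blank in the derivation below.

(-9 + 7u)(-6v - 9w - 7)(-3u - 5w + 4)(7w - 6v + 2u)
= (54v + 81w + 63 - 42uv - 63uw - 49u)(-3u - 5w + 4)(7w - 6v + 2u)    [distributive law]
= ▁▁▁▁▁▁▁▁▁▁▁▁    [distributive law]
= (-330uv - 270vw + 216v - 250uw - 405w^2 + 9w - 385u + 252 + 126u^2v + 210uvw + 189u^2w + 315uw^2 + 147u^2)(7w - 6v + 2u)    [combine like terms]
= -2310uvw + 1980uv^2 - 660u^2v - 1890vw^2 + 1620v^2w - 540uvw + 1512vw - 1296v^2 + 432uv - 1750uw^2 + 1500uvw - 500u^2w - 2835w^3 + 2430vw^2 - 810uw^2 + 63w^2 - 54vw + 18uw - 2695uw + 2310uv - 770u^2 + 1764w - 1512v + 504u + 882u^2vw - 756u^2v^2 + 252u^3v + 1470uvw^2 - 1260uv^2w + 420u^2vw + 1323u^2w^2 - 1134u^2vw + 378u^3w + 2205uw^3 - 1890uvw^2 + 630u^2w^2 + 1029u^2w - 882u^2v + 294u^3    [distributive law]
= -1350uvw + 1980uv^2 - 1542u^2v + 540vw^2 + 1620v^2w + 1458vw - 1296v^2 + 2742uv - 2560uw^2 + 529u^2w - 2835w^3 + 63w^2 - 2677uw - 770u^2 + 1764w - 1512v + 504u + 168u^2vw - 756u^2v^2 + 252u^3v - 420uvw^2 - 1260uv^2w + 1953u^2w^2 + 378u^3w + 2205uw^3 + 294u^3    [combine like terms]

Applying distributive law to the line above:

(-162uv - 270vw + 216v - 243uw - 405w^2 + 324w - 189u - 315w + 252 + 126u^2v + 210uvw - 168uv + 189u^2w + 315uw^2 - 252uw + 147u^2 + 245uw - 196u)(7w - 6v + 2u)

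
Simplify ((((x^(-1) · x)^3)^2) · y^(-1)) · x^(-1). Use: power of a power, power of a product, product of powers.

((((x^(-1) · x)^3)^2) · y^(-1)) · x^(-1)
= (((x^(-1) · x)^6) · y^(-1)) · x^(-1)    [power of a power]
= ((((x^(-1))^6) · (x^6)) · y^(-1)) · x^(-1)    [power of a product]
= ((x^(-6) · (x^6)) · y^(-1)) · x^(-1)    [power of a power]
= (x^0 · y^(-1)) · x^(-1)    [product of powers]
= x^(-1)y^(-1)    [product of powers]

x^(-1)y^(-1)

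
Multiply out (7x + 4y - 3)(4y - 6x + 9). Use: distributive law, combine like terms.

(7x + 4y - 3)(4y - 6x + 9)
= 28xy - 42x^2 + 63x + 16y^2 - 24xy + 36y - 12y + 18x - 27    [distributive law]
= 4xy - 42x^2 + 81x + 16y^2 + 24y - 27    [combine like terms]

4xy - 42x^2 + 81x + 16y^2 + 24y - 27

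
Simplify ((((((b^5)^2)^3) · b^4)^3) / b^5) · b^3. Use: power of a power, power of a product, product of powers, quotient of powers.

((((((b^5)^2)^3) · b^4)^3) / b^5) · b^3
= ((((((b^5)^2)^3)^3) · ((b^4)^3)) / b^5) · b^3    [power of a product]
= (((((b^5)^2)^9) · ((b^4)^3)) / b^5) · b^3    [power of a power]
= ((((b^5)^18) · ((b^4)^3)) / b^5) · b^3    [power of a power]
= ((b^90 · ((b^4)^3)) / b^5) · b^3    [power of a power]
= ((b^90 · b^12) / b^5) · b^3    [power of a power]
= (b^102 / b^5) · b^3    [product of powers]
= b^97 · b^3    [quotient of powers]
= b^100    [product of powers]

b^100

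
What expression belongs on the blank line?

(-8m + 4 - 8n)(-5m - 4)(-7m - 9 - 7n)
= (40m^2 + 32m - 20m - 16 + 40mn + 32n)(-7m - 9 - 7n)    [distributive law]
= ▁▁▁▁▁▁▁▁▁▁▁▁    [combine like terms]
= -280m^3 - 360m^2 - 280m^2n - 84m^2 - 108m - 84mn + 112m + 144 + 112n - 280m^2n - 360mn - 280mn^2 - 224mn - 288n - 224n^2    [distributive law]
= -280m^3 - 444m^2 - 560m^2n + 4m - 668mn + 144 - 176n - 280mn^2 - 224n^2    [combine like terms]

By combine like terms:

(40m^2 + 12m - 16 + 40mn + 32n)(-7m - 9 - 7n)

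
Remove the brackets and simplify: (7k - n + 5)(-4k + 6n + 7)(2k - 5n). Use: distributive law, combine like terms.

(7k - n + 5)(-4k + 6n + 7)(2k - 5n)
= (-28k² + 42kn + 49k + 4kn - 6n² - 7n - 20k + 30n + 35)(2k - 5n)    [distributive law]
= (-28k² + 46kn + 29k - 6n² + 23n + 35)(2k - 5n)    [combine like terms]
= -56k³ + 140k²n + 92k²n - 230kn² + 58k² - 145kn - 12kn² + 30n³ + 46kn - 115n² + 70k - 175n    [distributive law]
= -56k³ + 232k²n - 242kn² + 58k² - 99kn + 30n³ - 115n² + 70k - 175n    [combine like terms]

-56k³ + 232k²n - 242kn² + 58k² - 99kn + 30n³ - 115n² + 70k - 175n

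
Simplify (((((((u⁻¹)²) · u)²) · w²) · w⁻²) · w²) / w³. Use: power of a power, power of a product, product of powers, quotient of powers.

u⁻²·w⁻¹

(((((((u⁻¹)²) · u)²) · w²) · w⁻²) · w²) / w³
= (((((((u⁻¹)²)²) · (u²)) · w²) · w⁻²) · w²) / w³    [power of a product]
= ((((((u⁻¹)⁴) · (u²)) · w²) · w⁻²) · w²) / w³    [power of a power]
= ((((u⁻⁴ · (u²)) · w²) · w⁻²) · w²) / w³    [power of a power]
= (((u⁻² · w²) · w⁻²) · w²) / w³    [product of powers]
= u⁻²·w⁻¹    [quotient of powers; product of powers]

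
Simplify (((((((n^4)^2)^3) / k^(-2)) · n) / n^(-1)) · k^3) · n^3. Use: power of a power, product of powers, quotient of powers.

(((((((n^4)^2)^3) / k^(-2)) · n) / n^(-1)) · k^3) · n^3
= ((((((n^4)^6) / k^(-2)) · n) / n^(-1)) · k^3) · n^3    [power of a power]
= ((((n^24 / k^(-2)) · n) / n^(-1)) · k^3) · n^3    [power of a power]
= k^5n^29    [quotient of powers; product of powers]

k^5n^29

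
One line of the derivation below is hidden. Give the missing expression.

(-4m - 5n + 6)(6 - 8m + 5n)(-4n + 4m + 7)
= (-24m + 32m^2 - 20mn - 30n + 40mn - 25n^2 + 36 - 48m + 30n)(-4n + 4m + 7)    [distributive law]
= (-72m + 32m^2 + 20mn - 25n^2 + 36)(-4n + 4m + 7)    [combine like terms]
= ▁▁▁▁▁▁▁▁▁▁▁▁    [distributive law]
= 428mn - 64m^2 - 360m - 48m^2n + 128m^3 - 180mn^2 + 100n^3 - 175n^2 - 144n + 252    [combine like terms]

Applying distributive law to the line above:

288mn - 288m^2 - 504m - 128m^2n + 128m^3 + 224m^2 - 80mn^2 + 80m^2n + 140mn + 100n^3 - 100mn^2 - 175n^2 - 144n + 144m + 252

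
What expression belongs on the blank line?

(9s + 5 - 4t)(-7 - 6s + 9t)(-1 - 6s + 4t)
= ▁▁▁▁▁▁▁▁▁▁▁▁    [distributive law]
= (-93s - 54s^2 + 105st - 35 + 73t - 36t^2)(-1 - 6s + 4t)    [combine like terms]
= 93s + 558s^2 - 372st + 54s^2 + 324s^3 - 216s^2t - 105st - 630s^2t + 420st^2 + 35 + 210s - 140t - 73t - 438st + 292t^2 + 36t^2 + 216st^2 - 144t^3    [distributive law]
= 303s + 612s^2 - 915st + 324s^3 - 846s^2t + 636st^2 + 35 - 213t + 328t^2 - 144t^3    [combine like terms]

By distributive law:

(-63s - 54s^2 + 81st - 35 - 30s + 45t + 28t + 24st - 36t^2)(-1 - 6s + 4t)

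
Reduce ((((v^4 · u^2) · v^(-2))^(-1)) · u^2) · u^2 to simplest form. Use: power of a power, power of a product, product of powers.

((((v^4 · u^2) · v^(-2))^(-1)) · u^2) · u^2
= ((((v^4 · u^2)^(-1)) · ((v^(-2))^(-1))) · u^2) · u^2    [power of a product]
= (((((v^4)^(-1)) · ((u^2)^(-1))) · ((v^(-2))^(-1))) · u^2) · u^2    [power of a product]
= (((v^(-4) · ((u^2)^(-1))) · ((v^(-2))^(-1))) · u^2) · u^2    [power of a power]
= (((v^(-4) · u^(-2)) · ((v^(-2))^(-1))) · u^2) · u^2    [power of a power]
= (((v^(-4) · u^(-2)) · v^2) · u^2) · u^2    [power of a power]
= u^2·v^(-2)    [product of powers]

u^2·v^(-2)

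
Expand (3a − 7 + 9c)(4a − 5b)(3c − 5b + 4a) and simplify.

(3a − 7 + 9c)(4a − 5b)(3c − 5b + 4a)
= (12a^2 − 15ab − 28a + 35b + 36ac − 45bc)(3c − 5b + 4a)    [distributive law]
= 36a^2c − 60a^2b + 48a^3 − 45abc + 75ab^2 − 60a^2b − 84ac + 140ab − 112a^2 + 105bc − 175b^2 + 140ab + 108ac^2 − 180abc + 144a^2c − 135bc^2 + 225b^2c − 180abc    [distributive law]
= 180a^2c − 120a^2b + 48a^3 − 405abc + 75ab^2 − 84ac + 280ab − 112a^2 + 105bc − 175b^2 + 108ac^2 − 135bc^2 + 225b^2c    [combine like terms]

180a^2c − 120a^2b + 48a^3 − 405abc + 75ab^2 − 84ac + 280ab − 112a^2 + 105bc − 175b^2 + 108ac^2 − 135bc^2 + 225b^2c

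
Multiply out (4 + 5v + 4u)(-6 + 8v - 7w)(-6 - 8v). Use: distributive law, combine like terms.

(4 + 5v + 4u)(-6 + 8v - 7w)(-6 - 8v)
= (-24 + 32v - 28w - 30v + 40v^2 - 35vw - 24u + 32uv - 28uw)(-6 - 8v)    [distributive law]
= (-24 + 2v - 28w + 40v^2 - 35vw - 24u + 32uv - 28uw)(-6 - 8v)    [combine like terms]
= 144 + 192v - 12v - 16v^2 + 168w + 224vw - 240v^2 - 320v^3 + 210vw + 280v^2w + 144u + 192uv - 192uv - 256uv^2 + 168uw + 224uvw    [distributive law]
= 144 + 180v - 256v^2 + 168w + 434vw - 320v^3 + 280v^2w + 144u - 256uv^2 + 168uw + 224uvw    [combine like terms]

144 + 180v - 256v^2 + 168w + 434vw - 320v^3 + 280v^2w + 144u - 256uv^2 + 168uw + 224uvw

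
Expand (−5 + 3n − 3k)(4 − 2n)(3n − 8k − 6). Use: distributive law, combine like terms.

(−5 + 3n − 3k)(4 − 2n)(3n − 8k − 6)
= (−20 + 10n + 12n − 6n² − 12k + 6kn)(3n − 8k − 6)    [distributive law]
= (−20 + 22n − 6n² − 12k + 6kn)(3n − 8k − 6)    [combine like terms]
= −60n + 160k + 120 + 66n² − 176kn − 132n − 18n³ + 48kn² + 36n² − 36kn + 96k² + 72k + 18kn² − 48k²n − 36kn    [distributive law]
= −192n + 232k + 120 + 102n² − 248kn − 18n³ + 66kn² + 96k² − 48k²n    [combine like terms]

−192n + 232k + 120 + 102n² − 248kn − 18n³ + 66kn² + 96k² − 48k²n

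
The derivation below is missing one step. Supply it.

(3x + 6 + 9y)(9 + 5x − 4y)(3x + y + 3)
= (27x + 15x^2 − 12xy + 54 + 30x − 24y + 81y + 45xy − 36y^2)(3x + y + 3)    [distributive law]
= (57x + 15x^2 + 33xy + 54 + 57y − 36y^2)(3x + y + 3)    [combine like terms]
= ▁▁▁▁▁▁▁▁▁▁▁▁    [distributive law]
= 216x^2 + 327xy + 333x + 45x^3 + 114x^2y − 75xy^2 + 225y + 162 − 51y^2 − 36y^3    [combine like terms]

After distributive law, the bracketed line is:

171x^2 + 57xy + 171x + 45x^3 + 15x^2y + 45x^2 + 99x^2y + 33xy^2 + 99xy + 162x + 54y + 162 + 171xy + 57y^2 + 171y − 108xy^2 − 36y^3 − 108y^2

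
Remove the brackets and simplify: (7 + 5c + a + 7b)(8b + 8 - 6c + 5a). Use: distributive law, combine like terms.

112b + 56 - 2c + 43a - 2bc - 30c^2 + 19ac + 43ab + 5a^2 + 56b^2

(7 + 5c + a + 7b)(8b + 8 - 6c + 5a)
= 56b + 56 - 42c + 35a + 40bc + 40c - 30c^2 + 25ac + 8ab + 8a - 6ac + 5a^2 + 56b^2 + 56b - 42bc + 35ab    [distributive law]
= 112b + 56 - 2c + 43a - 2bc - 30c^2 + 19ac + 43ab + 5a^2 + 56b^2    [combine like terms]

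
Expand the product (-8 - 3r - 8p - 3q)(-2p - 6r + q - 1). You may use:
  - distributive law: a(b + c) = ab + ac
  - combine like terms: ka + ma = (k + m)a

(-8 - 3r - 8p - 3q)(-2p - 6r + q - 1)
= 16p + 48r - 8q + 8 + 6pr + 18r² - 3qr + 3r + 16p² + 48pr - 8pq + 8p + 6pq + 18qr - 3q² + 3q    [distributive law]
= 24p + 51r - 5q + 8 + 54pr + 18r² + 15qr + 16p² - 2pq - 3q²    [combine like terms]

24p + 51r - 5q + 8 + 54pr + 18r² + 15qr + 16p² - 2pq - 3q²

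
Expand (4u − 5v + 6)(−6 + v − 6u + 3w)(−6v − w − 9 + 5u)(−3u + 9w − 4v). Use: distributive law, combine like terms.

(4u − 5v + 6)(−6 + v − 6u + 3w)(−6v − w − 9 + 5u)(−3u + 9w − 4v)
= (−24u + 4uv − 24u^2 + 12uw + 30v − 5v^2 + 30uv − 15vw − 36 + 6v − 36u + 18w)(−6v − w − 9 + 5u)(−3u + 9w − 4v)    [distributive law]
= (−60u + 34uv − 24u^2 + 12uw + 36v − 5v^2 − 15vw − 36 + 18w)(−6v − w − 9 + 5u)(−3u + 9w − 4v)    [combine like terms]
= (360uv + 60uw + 540u − 300u^2 − 204uv^2 − 34uvw − 306uv + 170u^2v + 144u^2v + 24u^2w + 216u^2 − 120u^3 − 72uvw − 12uw^2 − 108uw + 60u^2w − 216v^2 − 36vw − 324v + 180uv + 30v^3 + 5v^2w + 45v^2 − 25uv^2 + 90v^2w + 15vw^2 + 135vw − 75uvw + 216v + 36w + 324 − 180u − 108vw − 18w^2 − 162w + 90uw)(−3u + 9w − 4v)    [distributive law]
= (234uv + 42uw + 360u − 84u^2 − 229uv^2 − 181uvw + 314u^2v + 84u^2w − 120u^3 − 12uw^2 − 171v^2 − 9vw − 108v + 30v^3 + 95v^2w + 15vw^2 − 126w + 324 − 18w^2)(−3u + 9w − 4v)    [combine like terms]
= −702u^2v + 2106uvw − 936uv^2 − 126u^2w + 378uw^2 − 168uvw − 1080u^2 + 3240uw − 1440uv + 252u^3 − 756u^2w + 336u^2v + 687u^2v^2 − 2061uv^2w + 916uv^3 + 543u^2vw − 1629uvw^2 + 724uv^2w − 942u^3v + 2826u^2vw − 1256u^2v^2 − 252u^3w + 756u^2w^2 − 336u^2vw + 360u^4 − 1080u^3w + 480u^3v + 36u^2w^2 − 108uw^3 + 48uvw^2 + 513uv^2 − 1539v^2w + 684v^3 + 27uvw − 81vw^2 + 36v^2w + 324uv − 972vw + 432v^2 − 90uv^3 + 270v^3w − 120v^4 − 285uv^2w + 855v^2w^2 − 380v^3w − 45uvw^2 + 135vw^3 − 60v^2w^2 + 378uw − 1134w^2 + 504vw − 972u + 2916w − 1296v + 54uw^2 − 162w^3 + 72vw^2    [distributive law]
= −366u^2v + 1965uvw − 423uv^2 − 882u^2w + 432uw^2 − 1080u^2 + 3618uw − 1116uv + 252u^3 − 569u^2v^2 − 1622uv^2w + 826uv^3 + 3033u^2vw − 1626uvw^2 − 462u^3v − 1332u^3w + 792u^2w^2 + 360u^4 − 108uw^3 − 1503v^2w + 684v^3 − 9vw^2 − 468vw + 432v^2 − 110v^3w − 120v^4 + 795v^2w^2 + 135vw^3 − 1134w^2 − 972u + 2916w − 1296v − 162w^3    [combine like terms]

−366u^2v + 1965uvw − 423uv^2 − 882u^2w + 432uw^2 − 1080u^2 + 3618uw − 1116uv + 252u^3 − 569u^2v^2 − 1622uv^2w + 826uv^3 + 3033u^2vw − 1626uvw^2 − 462u^3v − 1332u^3w + 792u^2w^2 + 360u^4 − 108uw^3 − 1503v^2w + 684v^3 − 9vw^2 − 468vw + 432v^2 − 110v^3w − 120v^4 + 795v^2w^2 + 135vw^3 − 1134w^2 − 972u + 2916w − 1296v − 162w^3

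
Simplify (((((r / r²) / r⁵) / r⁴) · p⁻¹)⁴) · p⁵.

pr⁻⁴⁰

(((((r / r²) / r⁵) / r⁴) · p⁻¹)⁴) · p⁵
= (((((r / r²) / r⁵) / r⁴)⁴) · ((p⁻¹)⁴)) · p⁵    [power of a product]
= (((((r / r²) / r⁵)⁴) / ((r⁴)⁴)) · ((p⁻¹)⁴)) · p⁵    [power of a quotient]
= (((((r / r²)⁴) / ((r⁵)⁴)) / ((r⁴)⁴)) · ((p⁻¹)⁴)) · p⁵    [power of a quotient]
= (((((r⁴) / ((r²)⁴)) / ((r⁵)⁴)) / ((r⁴)⁴)) · ((p⁻¹)⁴)) · p⁵    [power of a quotient]
= ((((r⁴ / r⁸) / ((r⁵)⁴)) / ((r⁴)⁴)) · ((p⁻¹)⁴)) · p⁵    [power of a power]
= (((r⁻⁴ / ((r⁵)⁴)) / ((r⁴)⁴)) · ((p⁻¹)⁴)) · p⁵    [quotient of powers]
= (((r⁻⁴ / r²⁰) / ((r⁴)⁴)) · ((p⁻¹)⁴)) · p⁵    [power of a power]
= ((r⁻²⁴ / ((r⁴)⁴)) · ((p⁻¹)⁴)) · p⁵    [quotient of powers]
= ((r⁻²⁴ / r¹⁶) · ((p⁻¹)⁴)) · p⁵    [power of a power]
= (r⁻⁴⁰ · ((p⁻¹)⁴)) · p⁵    [quotient of powers]
= (r⁻⁴⁰ · p⁻⁴) · p⁵    [power of a power]
= pr⁻⁴⁰    [product of powers]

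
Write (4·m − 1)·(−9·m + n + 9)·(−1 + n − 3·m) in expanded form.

(4·m − 1)·(−9·m + n + 9)·(−1 + n − 3·m)
= (−36·m² + 4·m·n + 36·m + 9·m − n − 9)·(−1 + n − 3·m)    [distributive law]
= (−36·m² + 4·m·n + 45·m − n − 9)·(−1 + n − 3·m)    [combine like terms]
= 36·m² − 36·m²·n + 108·m³ − 4·m·n + 4·m·n² − 12·m²·n − 45·m + 45·m·n − 135·m² + n − n² + 3·m·n + 9 − 9·n + 27·m    [distributive law]
= −99·m² − 48·m²·n + 108·m³ + 44·m·n + 4·m·n² − 18·m − 8·n − n² + 9    [combine like terms]

−99·m² − 48·m²·n + 108·m³ + 44·m·n + 4·m·n² − 18·m − 8·n − n² + 9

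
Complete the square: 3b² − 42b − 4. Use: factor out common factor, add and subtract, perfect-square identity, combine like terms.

3(b − 7)² − 151

3b² − 42b − 4
= 3(b² − 14b) − 4    [factor out 3 from the b-terms]
= 3(b² − 14b + 49 − 49) − 4    [add and subtract 49 inside the bracket]
= 3(b − 7)² − 147 − 4    [perfect-square identity]
= 3(b − 7)² − 151    [combine constants]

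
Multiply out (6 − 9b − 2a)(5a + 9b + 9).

12a − 27b + 54 − 63ab − 81b^2 − 10a^2

(6 − 9b − 2a)(5a + 9b + 9)
= 30a + 54b + 54 − 45ab − 81b^2 − 81b − 10a^2 − 18ab − 18a    [distributive law]
= 12a − 27b + 54 − 63ab − 81b^2 − 10a^2    [combine like terms]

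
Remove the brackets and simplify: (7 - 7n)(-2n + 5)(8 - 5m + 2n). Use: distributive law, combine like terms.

(7 - 7n)(-2n + 5)(8 - 5m + 2n)
= (-14n + 35 + 14n² - 35n)(8 - 5m + 2n)    [distributive law]
= (-49n + 35 + 14n²)(8 - 5m + 2n)    [combine like terms]
= -392n + 245mn - 98n² + 280 - 175m + 70n + 112n² - 70mn² + 28n³    [distributive law]
= -322n + 245mn + 14n² + 280 - 175m - 70mn² + 28n³    [combine like terms]

-322n + 245mn + 14n² + 280 - 175m - 70mn² + 28n³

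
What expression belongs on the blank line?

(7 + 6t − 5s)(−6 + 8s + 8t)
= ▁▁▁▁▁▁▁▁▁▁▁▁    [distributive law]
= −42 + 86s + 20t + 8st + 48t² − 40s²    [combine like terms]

After distributive law, the bracketed line is:

−42 + 56s + 56t − 36t + 48st + 48t² + 30s − 40s² − 40st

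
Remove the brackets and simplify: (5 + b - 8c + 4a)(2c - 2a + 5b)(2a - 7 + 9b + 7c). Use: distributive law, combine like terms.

(5 + b - 8c + 4a)(2c - 2a + 5b)(2a - 7 + 9b + 7c)
= (10c - 10a + 25b + 2bc - 2ab + 5b^2 - 16c^2 + 16ac - 40bc + 8ac - 8a^2 + 20ab)(2a - 7 + 9b + 7c)    [distributive law]
= (10c - 10a + 25b - 38bc + 18ab + 5b^2 - 16c^2 + 24ac - 8a^2)(2a - 7 + 9b + 7c)    [combine like terms]
= 20ac - 70c + 90bc + 70c^2 - 20a^2 + 70a - 90ab - 70ac + 50ab - 175b + 225b^2 + 175bc - 76abc + 266bc - 342b^2c - 266bc^2 + 36a^2b - 126ab + 162ab^2 + 126abc + 10ab^2 - 35b^2 + 45b^3 + 35b^2c - 32ac^2 + 112c^2 - 144bc^2 - 112c^3 + 48a^2c - 168ac + 216abc + 168ac^2 - 16a^3 + 56a^2 - 72a^2b - 56a^2c    [distributive law]
= -218ac - 70c + 531bc + 182c^2 + 36a^2 + 70a - 166ab - 175b + 190b^2 + 266abc - 307b^2c - 410bc^2 - 36a^2b + 172ab^2 + 45b^3 + 136ac^2 - 112c^3 - 8a^2c - 16a^3    [combine like terms]

-218ac - 70c + 531bc + 182c^2 + 36a^2 + 70a - 166ab - 175b + 190b^2 + 266abc - 307b^2c - 410bc^2 - 36a^2b + 172ab^2 + 45b^3 + 136ac^2 - 112c^3 - 8a^2c - 16a^3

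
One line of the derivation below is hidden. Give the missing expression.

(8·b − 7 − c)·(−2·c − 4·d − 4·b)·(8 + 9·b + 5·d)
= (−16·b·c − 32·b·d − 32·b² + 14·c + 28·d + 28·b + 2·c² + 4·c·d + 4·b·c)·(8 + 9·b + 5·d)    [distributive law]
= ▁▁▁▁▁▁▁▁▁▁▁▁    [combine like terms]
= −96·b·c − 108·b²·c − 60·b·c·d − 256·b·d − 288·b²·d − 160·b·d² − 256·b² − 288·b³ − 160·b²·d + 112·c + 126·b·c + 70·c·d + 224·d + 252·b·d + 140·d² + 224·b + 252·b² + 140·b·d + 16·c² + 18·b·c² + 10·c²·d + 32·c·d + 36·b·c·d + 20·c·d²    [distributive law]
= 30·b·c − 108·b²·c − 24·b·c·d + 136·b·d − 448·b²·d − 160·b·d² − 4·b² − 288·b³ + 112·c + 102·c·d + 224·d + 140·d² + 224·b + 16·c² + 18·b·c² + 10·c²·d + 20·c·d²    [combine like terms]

By combine like terms:

(−12·b·c − 32·b·d − 32·b² + 14·c + 28·d + 28·b + 2·c² + 4·c·d)·(8 + 9·b + 5·d)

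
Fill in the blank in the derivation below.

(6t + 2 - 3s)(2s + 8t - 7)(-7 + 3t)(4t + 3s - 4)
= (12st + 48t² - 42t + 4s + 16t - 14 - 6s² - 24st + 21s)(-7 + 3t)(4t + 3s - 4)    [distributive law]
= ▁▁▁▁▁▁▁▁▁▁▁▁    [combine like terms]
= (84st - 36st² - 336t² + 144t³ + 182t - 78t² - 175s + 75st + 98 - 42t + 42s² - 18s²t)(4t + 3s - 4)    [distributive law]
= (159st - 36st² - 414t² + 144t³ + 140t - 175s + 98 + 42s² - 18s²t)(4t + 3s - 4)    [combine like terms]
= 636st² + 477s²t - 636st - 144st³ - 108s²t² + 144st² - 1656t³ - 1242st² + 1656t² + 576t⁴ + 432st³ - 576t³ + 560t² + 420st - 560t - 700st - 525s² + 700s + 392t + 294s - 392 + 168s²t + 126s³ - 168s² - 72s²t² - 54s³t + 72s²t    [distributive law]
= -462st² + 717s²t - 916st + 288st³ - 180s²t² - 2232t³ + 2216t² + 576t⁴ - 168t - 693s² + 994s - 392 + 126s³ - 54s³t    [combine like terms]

After combine like terms, the bracketed line is:

(-12st + 48t² - 26t + 25s - 14 - 6s²)(-7 + 3t)(4t + 3s - 4)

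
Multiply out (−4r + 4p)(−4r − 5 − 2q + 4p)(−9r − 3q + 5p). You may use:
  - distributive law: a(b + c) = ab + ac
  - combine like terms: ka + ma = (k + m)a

−144r^3 − 120qr^2 + 368pr^2 − 180r^2 − 60qr + 280pr − 24q^2r + 208pqr − 304p^2r + 60pq − 100p^2 + 24pq^2 − 88p^2q + 80p^3

(−4r + 4p)(−4r − 5 − 2q + 4p)(−9r − 3q + 5p)
= (16r^2 + 20r + 8qr − 16pr − 16pr − 20p − 8pq + 16p^2)(−9r − 3q + 5p)    [distributive law]
= (16r^2 + 20r + 8qr − 32pr − 20p − 8pq + 16p^2)(−9r − 3q + 5p)    [combine like terms]
= −144r^3 − 48qr^2 + 80pr^2 − 180r^2 − 60qr + 100pr − 72qr^2 − 24q^2r + 40pqr + 288pr^2 + 96pqr − 160p^2r + 180pr + 60pq − 100p^2 + 72pqr + 24pq^2 − 40p^2q − 144p^2r − 48p^2q + 80p^3    [distributive law]
= −144r^3 − 120qr^2 + 368pr^2 − 180r^2 − 60qr + 280pr − 24q^2r + 208pqr − 304p^2r + 60pq − 100p^2 + 24pq^2 − 88p^2q + 80p^3    [combine like terms]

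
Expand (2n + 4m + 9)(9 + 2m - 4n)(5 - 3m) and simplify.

-90n - 6mn + 36m^2n - 40n^2 + 24mn^2 + 27m - 122m^2 - 24m^3 + 405

(2n + 4m + 9)(9 + 2m - 4n)(5 - 3m)
= (18n + 4mn - 8n^2 + 36m + 8m^2 - 16mn + 81 + 18m - 36n)(5 - 3m)    [distributive law]
= (-18n - 12mn - 8n^2 + 54m + 8m^2 + 81)(5 - 3m)    [combine like terms]
= -90n + 54mn - 60mn + 36m^2n - 40n^2 + 24mn^2 + 270m - 162m^2 + 40m^2 - 24m^3 + 405 - 243m    [distributive law]
= -90n - 6mn + 36m^2n - 40n^2 + 24mn^2 + 27m - 122m^2 - 24m^3 + 405    [combine like terms]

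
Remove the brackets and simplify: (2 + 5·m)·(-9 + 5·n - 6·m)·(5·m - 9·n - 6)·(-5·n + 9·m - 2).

(2 + 5·m)·(-9 + 5·n - 6·m)·(5·m - 9·n - 6)·(-5·n + 9·m - 2)
= (-18 + 10·n - 12·m - 45·m + 25·m·n - 30·m^2)·(5·m - 9·n - 6)·(-5·n + 9·m - 2)    [distributive law]
= (-18 + 10·n - 57·m + 25·m·n - 30·m^2)·(5·m - 9·n - 6)·(-5·n + 9·m - 2)    [combine like terms]
= (-90·m + 162·n + 108 + 50·m·n - 90·n^2 - 60·n - 285·m^2 + 513·m·n + 342·m + 125·m^2·n - 225·m·n^2 - 150·m·n - 150·m^3 + 270·m^2·n + 180·m^2)·(-5·n + 9·m - 2)    [distributive law]
= (252·m + 102·n + 108 + 413·m·n - 90·n^2 - 105·m^2 + 395·m^2·n - 225·m·n^2 - 150·m^3)·(-5·n + 9·m - 2)    [combine like terms]
= -1260·m·n + 2268·m^2 - 504·m - 510·n^2 + 918·m·n - 204·n - 540·n + 972·m - 216 - 2065·m·n^2 + 3717·m^2·n - 826·m·n + 450·n^3 - 810·m·n^2 + 180·n^2 + 525·m^2·n - 945·m^3 + 210·m^2 - 1975·m^2·n^2 + 3555·m^3·n - 790·m^2·n + 1125·m·n^3 - 2025·m^2·n^2 + 450·m·n^2 + 750·m^3·n - 1350·m^4 + 300·m^3    [distributive law]
= -1168·m·n + 2478·m^2 + 468·m - 330·n^2 - 744·n - 216 - 2425·m·n^2 + 3452·m^2·n + 450·n^3 - 645·m^3 - 4000·m^2·n^2 + 4305·m^3·n + 1125·m·n^3 - 1350·m^4    [combine like terms]

-1168·m·n + 2478·m^2 + 468·m - 330·n^2 - 744·n - 216 - 2425·m·n^2 + 3452·m^2·n + 450·n^3 - 645·m^3 - 4000·m^2·n^2 + 4305·m^3·n + 1125·m·n^3 - 1350·m^4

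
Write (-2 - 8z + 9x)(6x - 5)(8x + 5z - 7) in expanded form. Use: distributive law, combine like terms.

(-2 - 8z + 9x)(6x - 5)(8x + 5z - 7)
= (-12x + 10 - 48xz + 40z + 54x^2 - 45x)(8x + 5z - 7)    [distributive law]
= (-57x + 10 - 48xz + 40z + 54x^2)(8x + 5z - 7)    [combine like terms]
= -456x^2 - 285xz + 399x + 80x + 50z - 70 - 384x^2z - 240xz^2 + 336xz + 320xz + 200z^2 - 280z + 432x^3 + 270x^2z - 378x^2    [distributive law]
= -834x^2 + 371xz + 479x - 230z - 70 - 114x^2z - 240xz^2 + 200z^2 + 432x^3    [combine like terms]

-834x^2 + 371xz + 479x - 230z - 70 - 114x^2z - 240xz^2 + 200z^2 + 432x^3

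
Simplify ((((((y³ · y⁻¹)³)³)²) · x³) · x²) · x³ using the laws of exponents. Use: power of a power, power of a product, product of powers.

((((((y³ · y⁻¹)³)³)²) · x³) · x²) · x³
= (((((y³ · y⁻¹)³)⁶) · x³) · x²) · x³    [power of a power]
= ((((y³ · y⁻¹)¹⁸) · x³) · x²) · x³    [power of a power]
= (((((y³)¹⁸) · ((y⁻¹)¹⁸)) · x³) · x²) · x³    [power of a product]
= (((y⁵⁴ · ((y⁻¹)¹⁸)) · x³) · x²) · x³    [power of a power]
= (((y⁵⁴ · y⁻¹⁸) · x³) · x²) · x³    [power of a power]
= ((y³⁶ · x³) · x²) · x³    [product of powers]
= x⁸y³⁶    [product of powers]

x⁸y³⁶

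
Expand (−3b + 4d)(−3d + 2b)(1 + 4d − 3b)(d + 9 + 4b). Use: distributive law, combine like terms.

(−3b + 4d)(−3d + 2b)(1 + 4d − 3b)(d + 9 + 4b)
= (9bd − 6b² − 12d² + 8bd)(1 + 4d − 3b)(d + 9 + 4b)    [distributive law]
= (17bd − 6b² − 12d²)(1 + 4d − 3b)(d + 9 + 4b)    [combine like terms]
= (17bd + 68bd² − 51b²d − 6b² − 24b²d + 18b³ − 12d² − 48d³ + 36bd²)(d + 9 + 4b)    [distributive law]
= (17bd + 104bd² − 75b²d − 6b² + 18b³ − 12d² − 48d³)(d + 9 + 4b)    [combine like terms]
= 17bd² + 153bd + 68b²d + 104bd³ + 936bd² + 416b²d² − 75b²d² − 675b²d − 300b³d − 6b²d − 54b² − 24b³ + 18b³d + 162b³ + 72b⁴ − 12d³ − 108d² − 48bd² − 48d⁴ − 432d³ − 192bd³    [distributive law]
= 905bd² + 153bd − 613b²d − 88bd³ + 341b²d² − 282b³d − 54b² + 138b³ + 72b⁴ − 444d³ − 108d² − 48d⁴    [combine like terms]

905bd² + 153bd − 613b²d − 88bd³ + 341b²d² − 282b³d − 54b² + 138b³ + 72b⁴ − 444d³ − 108d² − 48d⁴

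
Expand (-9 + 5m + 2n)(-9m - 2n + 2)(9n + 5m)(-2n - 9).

590mn^2 - 8181mn + 3995m^2n - 4095m^2 - 72n^3 - 1458n^2 + 1458n + 810m + 1090m^2n^2 + 450m^3n + 2025m^3 + 544mn^3 + 72n^4

(-9 + 5m + 2n)(-9m - 2n + 2)(9n + 5m)(-2n - 9)
= (81m + 18n - 18 - 45m^2 - 10mn + 10m - 18mn - 4n^2 + 4n)(9n + 5m)(-2n - 9)    [distributive law]
= (91m + 22n - 18 - 45m^2 - 28mn - 4n^2)(9n + 5m)(-2n - 9)    [combine like terms]
= (819mn + 455m^2 + 198n^2 + 110mn - 162n - 90m - 405m^2n - 225m^3 - 252mn^2 - 140m^2n - 36n^3 - 20mn^2)(-2n - 9)    [distributive law]
= (929mn + 455m^2 + 198n^2 - 162n - 90m - 545m^2n - 225m^3 - 272mn^2 - 36n^3)(-2n - 9)    [combine like terms]
= -1858mn^2 - 8361mn - 910m^2n - 4095m^2 - 396n^3 - 1782n^2 + 324n^2 + 1458n + 180mn + 810m + 1090m^2n^2 + 4905m^2n + 450m^3n + 2025m^3 + 544mn^3 + 2448mn^2 + 72n^4 + 324n^3    [distributive law]
= 590mn^2 - 8181mn + 3995m^2n - 4095m^2 - 72n^3 - 1458n^2 + 1458n + 810m + 1090m^2n^2 + 450m^3n + 2025m^3 + 544mn^3 + 72n^4    [combine like terms]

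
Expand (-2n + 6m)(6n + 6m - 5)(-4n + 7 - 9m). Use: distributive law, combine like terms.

(-2n + 6m)(6n + 6m - 5)(-4n + 7 - 9m)
= (-12n^2 - 12mn + 10n + 36mn + 36m^2 - 30m)(-4n + 7 - 9m)    [distributive law]
= (-12n^2 + 24mn + 10n + 36m^2 - 30m)(-4n + 7 - 9m)    [combine like terms]
= 48n^3 - 84n^2 + 108mn^2 - 96mn^2 + 168mn - 216m^2n - 40n^2 + 70n - 90mn - 144m^2n + 252m^2 - 324m^3 + 120mn - 210m + 270m^2    [distributive law]
= 48n^3 - 124n^2 + 12mn^2 + 198mn - 360m^2n + 70n + 522m^2 - 324m^3 - 210m    [combine like terms]

48n^3 - 124n^2 + 12mn^2 + 198mn - 360m^2n + 70n + 522m^2 - 324m^3 - 210m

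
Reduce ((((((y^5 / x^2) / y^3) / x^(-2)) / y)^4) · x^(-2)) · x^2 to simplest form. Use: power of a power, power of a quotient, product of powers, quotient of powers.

y^4

((((((y^5 / x^2) / y^3) / x^(-2)) / y)^4) · x^(-2)) · x^2
= ((((((y^5 / x^2) / y^3) / x^(-2))^4) / (y^4)) · x^(-2)) · x^2    [power of a quotient]
= ((((((y^5 / x^2) / y^3)^4) / ((x^(-2))^4)) / (y^4)) · x^(-2)) · x^2    [power of a quotient]
= ((((((y^5 / x^2)^4) / ((y^3)^4)) / ((x^(-2))^4)) / (y^4)) · x^(-2)) · x^2    [power of a quotient]
= (((((((y^5)^4) / ((x^2)^4)) / ((y^3)^4)) / ((x^(-2))^4)) / (y^4)) · x^(-2)) · x^2    [power of a quotient]
= (((((y^20 / ((x^2)^4)) / ((y^3)^4)) / ((x^(-2))^4)) / (y^4)) · x^(-2)) · x^2    [power of a power]
= (((((y^20 / x^8) / ((y^3)^4)) / ((x^(-2))^4)) / (y^4)) · x^(-2)) · x^2    [power of a power]
= (((((y^20 / x^8) / y^12) / ((x^(-2))^4)) / (y^4)) · x^(-2)) · x^2    [power of a power]
= (((((y^20 / x^8) / y^12) / x^(-8)) / (y^4)) · x^(-2)) · x^2    [power of a power]
= y^4    [quotient of powers; product of powers]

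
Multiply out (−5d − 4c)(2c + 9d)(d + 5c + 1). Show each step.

(−5d − 4c)(2c + 9d)(d + 5c + 1)
= (−10cd − 45d^2 − 8c^2 − 36cd)(d + 5c + 1)    [distributive law]
= (−46cd − 45d^2 − 8c^2)(d + 5c + 1)    [combine like terms]
= −46cd^2 − 230c^2d − 46cd − 45d^3 − 225cd^2 − 45d^2 − 8c^2d − 40c^3 − 8c^2    [distributive law]
= −271cd^2 − 238c^2d − 46cd − 45d^3 − 45d^2 − 40c^3 − 8c^2    [combine like terms]

−271cd^2 − 238c^2d − 46cd − 45d^3 − 45d^2 − 40c^3 − 8c^2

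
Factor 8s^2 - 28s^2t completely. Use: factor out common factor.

8s^2 - 28s^2t
= 4(2s^2 - 7s^2t)    [factor out 4]
= 4s^2(2 - 7t)    [factor out s^2]

4s^2(2 - 7t)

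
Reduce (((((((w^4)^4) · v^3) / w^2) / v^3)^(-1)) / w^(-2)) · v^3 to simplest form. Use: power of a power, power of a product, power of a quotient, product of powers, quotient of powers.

(((((((w^4)^4) · v^3) / w^2) / v^3)^(-1)) / w^(-2)) · v^3
= (((((((w^4)^4) · v^3) / w^2)^(-1)) / ((v^3)^(-1))) / w^(-2)) · v^3    [power of a quotient]
= (((((((w^4)^4) · v^3)^(-1)) / ((w^2)^(-1))) / ((v^3)^(-1))) / w^(-2)) · v^3    [power of a quotient]
= (((((((w^4)^4)^(-1)) · ((v^3)^(-1))) / ((w^2)^(-1))) / ((v^3)^(-1))) / w^(-2)) · v^3    [power of a product]
= ((((((w^4)^(-4)) · ((v^3)^(-1))) / ((w^2)^(-1))) / ((v^3)^(-1))) / w^(-2)) · v^3    [power of a power]
= ((((w^(-16) · ((v^3)^(-1))) / ((w^2)^(-1))) / ((v^3)^(-1))) / w^(-2)) · v^3    [power of a power]
= ((((w^(-16) · v^(-3)) / ((w^2)^(-1))) / ((v^3)^(-1))) / w^(-2)) · v^3    [power of a power]
= ((((w^(-16) · v^(-3)) / w^(-2)) / ((v^3)^(-1))) / w^(-2)) · v^3    [power of a power]
= ((((w^(-16) · v^(-3)) / w^(-2)) / v^(-3)) / w^(-2)) · v^3    [power of a power]
= v^3w^(-12)    [quotient of powers; product of powers]

v^3w^(-12)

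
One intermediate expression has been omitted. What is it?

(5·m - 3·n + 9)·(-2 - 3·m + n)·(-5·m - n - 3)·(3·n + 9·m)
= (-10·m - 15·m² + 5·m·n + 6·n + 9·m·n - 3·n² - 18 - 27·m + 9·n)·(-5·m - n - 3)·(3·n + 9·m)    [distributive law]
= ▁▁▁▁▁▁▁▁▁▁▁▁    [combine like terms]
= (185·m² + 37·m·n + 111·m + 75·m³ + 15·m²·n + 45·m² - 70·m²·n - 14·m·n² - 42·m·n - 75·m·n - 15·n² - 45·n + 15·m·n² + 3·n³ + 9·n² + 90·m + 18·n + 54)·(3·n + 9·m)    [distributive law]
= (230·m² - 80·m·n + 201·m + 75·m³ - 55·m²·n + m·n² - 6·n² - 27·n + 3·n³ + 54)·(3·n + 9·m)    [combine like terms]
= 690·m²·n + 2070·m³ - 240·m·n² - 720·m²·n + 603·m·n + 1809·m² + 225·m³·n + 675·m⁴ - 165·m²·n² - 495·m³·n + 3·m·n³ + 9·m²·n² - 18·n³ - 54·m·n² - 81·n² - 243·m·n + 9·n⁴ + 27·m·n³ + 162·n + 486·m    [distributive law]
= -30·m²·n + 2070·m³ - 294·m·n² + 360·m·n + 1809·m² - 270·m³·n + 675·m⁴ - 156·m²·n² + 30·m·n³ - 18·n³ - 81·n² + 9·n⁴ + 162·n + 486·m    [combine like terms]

Applying combine like terms to the line above:

(-37·m - 15·m² + 14·m·n + 15·n - 3·n² - 18)·(-5·m - n - 3)·(3·n + 9·m)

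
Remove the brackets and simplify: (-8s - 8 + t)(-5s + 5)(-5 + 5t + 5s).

-200s² + 175s²t + 200s³ + 200 - 225t - 200s + 50st - 25st² + 25t²

(-8s - 8 + t)(-5s + 5)(-5 + 5t + 5s)
= (40s² - 40s + 40s - 40 - 5st + 5t)(-5 + 5t + 5s)    [distributive law]
= (40s² - 40 - 5st + 5t)(-5 + 5t + 5s)    [combine like terms]
= -200s² + 200s²t + 200s³ + 200 - 200t - 200s + 25st - 25st² - 25s²t - 25t + 25t² + 25st    [distributive law]
= -200s² + 175s²t + 200s³ + 200 - 225t - 200s + 50st - 25st² + 25t²    [combine like terms]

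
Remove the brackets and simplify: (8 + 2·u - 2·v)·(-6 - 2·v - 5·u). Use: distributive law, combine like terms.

(8 + 2·u - 2·v)·(-6 - 2·v - 5·u)
= -48 - 16·v - 40·u - 12·u - 4·u·v - 10·u^2 + 12·v + 4·v^2 + 10·u·v    [distributive law]
= -48 - 4·v - 52·u + 6·u·v - 10·u^2 + 4·v^2    [combine like terms]

-48 - 4·v - 52·u + 6·u·v - 10·u^2 + 4·v^2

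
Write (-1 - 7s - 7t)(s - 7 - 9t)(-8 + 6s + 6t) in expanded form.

-342s + 344s^2 + 188st - 56 - 422t - 156t^2 - 42s^3 + 294s^2t + 714st^2 + 378t^3

(-1 - 7s - 7t)(s - 7 - 9t)(-8 + 6s + 6t)
= (-s + 7 + 9t - 7s^2 + 49s + 63st - 7st + 49t + 63t^2)(-8 + 6s + 6t)    [distributive law]
= (48s + 7 + 58t - 7s^2 + 56st + 63t^2)(-8 + 6s + 6t)    [combine like terms]
= -384s + 288s^2 + 288st - 56 + 42s + 42t - 464t + 348st + 348t^2 + 56s^2 - 42s^3 - 42s^2t - 448st + 336s^2t + 336st^2 - 504t^2 + 378st^2 + 378t^3    [distributive law]
= -342s + 344s^2 + 188st - 56 - 422t - 156t^2 - 42s^3 + 294s^2t + 714st^2 + 378t^3    [combine like terms]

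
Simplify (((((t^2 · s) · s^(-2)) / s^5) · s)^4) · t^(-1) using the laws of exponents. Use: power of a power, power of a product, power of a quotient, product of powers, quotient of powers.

s^(-20)·t^7

(((((t^2 · s) · s^(-2)) / s^5) · s)^4) · t^(-1)
= (((((t^2 · s) · s^(-2)) / s^5)^4) · (s^4)) · t^(-1)    [power of a product]
= (((((t^2 · s) · s^(-2))^4) / ((s^5)^4)) · (s^4)) · t^(-1)    [power of a quotient]
= (((((t^2 · s)^4) · ((s^(-2))^4)) / ((s^5)^4)) · (s^4)) · t^(-1)    [power of a product]
= ((((((t^2)^4) · (s^4)) · ((s^(-2))^4)) / ((s^5)^4)) · (s^4)) · t^(-1)    [power of a product]
= ((((t^8 · (s^4)) · ((s^(-2))^4)) / ((s^5)^4)) · (s^4)) · t^(-1)    [power of a power]
= ((((t^8 · s^4) · s^(-8)) / ((s^5)^4)) · (s^4)) · t^(-1)    [power of a power]
= ((((t^8 · s^4) · s^(-8)) / s^20) · (s^4)) · t^(-1)    [power of a power]
= s^(-20)·t^7    [quotient of powers; product of powers]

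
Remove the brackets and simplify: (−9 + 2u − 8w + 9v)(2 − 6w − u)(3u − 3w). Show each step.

−54u + 54w + 75uw − 114w² + 39u² − 6u²w + 156uw² − 6u³ − 144w³ + 54uv − 54vw − 135uvw + 162vw² − 27u²v

(−9 + 2u − 8w + 9v)(2 − 6w − u)(3u − 3w)
= (−18 + 54w + 9u + 4u − 12uw − 2u² − 16w + 48w² + 8uw + 18v − 54vw − 9uv)(3u − 3w)    [distributive law]
= (−18 + 38w + 13u − 4uw − 2u² + 48w² + 18v − 54vw − 9uv)(3u − 3w)    [combine like terms]
= −54u + 54w + 114uw − 114w² + 39u² − 39uw − 12u²w + 12uw² − 6u³ + 6u²w + 144uw² − 144w³ + 54uv − 54vw − 162uvw + 162vw² − 27u²v + 27uvw    [distributive law]
= −54u + 54w + 75uw − 114w² + 39u² − 6u²w + 156uw² − 6u³ − 144w³ + 54uv − 54vw − 135uvw + 162vw² − 27u²v    [combine like terms]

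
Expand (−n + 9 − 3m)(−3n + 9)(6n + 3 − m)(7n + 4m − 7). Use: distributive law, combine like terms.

126n^4 + 429mn^3 − 1575n^3 − 1878mn^2 + 4095n^2 + 141m^2n^2 + 1071mn − 945n − 144m^2n + 2106m − 1701 − 837m^2 − 36m^3n + 108m^3

(−n + 9 − 3m)(−3n + 9)(6n + 3 − m)(7n + 4m − 7)
= (3n^2 − 9n − 27n + 81 + 9mn − 27m)(6n + 3 − m)(7n + 4m − 7)    [distributive law]
= (3n^2 − 36n + 81 + 9mn − 27m)(6n + 3 − m)(7n + 4m − 7)    [combine like terms]
= (18n^3 + 9n^2 − 3mn^2 − 216n^2 − 108n + 36mn + 486n + 243 − 81m + 54mn^2 + 27mn − 9m^2n − 162mn − 81m + 27m^2)(7n + 4m − 7)    [distributive law]
= (18n^3 − 207n^2 + 51mn^2 + 378n − 99mn + 243 − 162m − 9m^2n + 27m^2)(7n + 4m − 7)    [combine like terms]
= 126n^4 + 72mn^3 − 126n^3 − 1449n^3 − 828mn^2 + 1449n^2 + 357mn^3 + 204m^2n^2 − 357mn^2 + 2646n^2 + 1512mn − 2646n − 693mn^2 − 396m^2n + 693mn + 1701n + 972m − 1701 − 1134mn − 648m^2 + 1134m − 63m^2n^2 − 36m^3n + 63m^2n + 189m^2n + 108m^3 − 189m^2    [distributive law]
= 126n^4 + 429mn^3 − 1575n^3 − 1878mn^2 + 4095n^2 + 141m^2n^2 + 1071mn − 945n − 144m^2n + 2106m − 1701 − 837m^2 − 36m^3n + 108m^3    [combine like terms]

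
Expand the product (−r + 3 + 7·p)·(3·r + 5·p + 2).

−3·r^2 + 16·p·r + 7·r + 29·p + 6 + 35·p^2

(−r + 3 + 7·p)·(3·r + 5·p + 2)
= −3·r^2 − 5·p·r − 2·r + 9·r + 15·p + 6 + 21·p·r + 35·p^2 + 14·p    [distributive law]
= −3·r^2 + 16·p·r + 7·r + 29·p + 6 + 35·p^2    [combine like terms]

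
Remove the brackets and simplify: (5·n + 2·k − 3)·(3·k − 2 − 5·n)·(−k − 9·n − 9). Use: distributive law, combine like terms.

−59·k^2·n − 20·k·n^2 + 67·k·n + 180·n^2 − 99·n + 225·n^3 − 6·k^3 − 41·k^2 + 111·k − 54

(5·n + 2·k − 3)·(3·k − 2 − 5·n)·(−k − 9·n − 9)
= (15·k·n − 10·n − 25·n^2 + 6·k^2 − 4·k − 10·k·n − 9·k + 6 + 15·n)·(−k − 9·n − 9)    [distributive law]
= (5·k·n + 5·n − 25·n^2 + 6·k^2 − 13·k + 6)·(−k − 9·n − 9)    [combine like terms]
= −5·k^2·n − 45·k·n^2 − 45·k·n − 5·k·n − 45·n^2 − 45·n + 25·k·n^2 + 225·n^3 + 225·n^2 − 6·k^3 − 54·k^2·n − 54·k^2 + 13·k^2 + 117·k·n + 117·k − 6·k − 54·n − 54    [distributive law]
= −59·k^2·n − 20·k·n^2 + 67·k·n + 180·n^2 − 99·n + 225·n^3 − 6·k^3 − 41·k^2 + 111·k − 54    [combine like terms]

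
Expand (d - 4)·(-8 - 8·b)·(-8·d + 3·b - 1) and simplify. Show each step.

64·d² - 272·b·d - 248·d + 64·b·d² - 24·b²·d + 64·b - 32 + 96·b²

(d - 4)·(-8 - 8·b)·(-8·d + 3·b - 1)
= (-8·d - 8·b·d + 32 + 32·b)·(-8·d + 3·b - 1)    [distributive law]
= 64·d² - 24·b·d + 8·d + 64·b·d² - 24·b²·d + 8·b·d - 256·d + 96·b - 32 - 256·b·d + 96·b² - 32·b    [distributive law]
= 64·d² - 272·b·d - 248·d + 64·b·d² - 24·b²·d + 64·b - 32 + 96·b²    [combine like terms]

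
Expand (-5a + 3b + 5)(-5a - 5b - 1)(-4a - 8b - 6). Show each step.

(-5a + 3b + 5)(-5a - 5b - 1)(-4a - 8b - 6)
= (25a^2 + 25ab + 5a - 15ab - 15b^2 - 3b - 25a - 25b - 5)(-4a - 8b - 6)    [distributive law]
= (25a^2 + 10ab - 20a - 15b^2 - 28b - 5)(-4a - 8b - 6)    [combine like terms]
= -100a^3 - 200a^2b - 150a^2 - 40a^2b - 80ab^2 - 60ab + 80a^2 + 160ab + 120a + 60ab^2 + 120b^3 + 90b^2 + 112ab + 224b^2 + 168b + 20a + 40b + 30    [distributive law]
= -100a^3 - 240a^2b - 70a^2 - 20ab^2 + 212ab + 140a + 120b^3 + 314b^2 + 208b + 30    [combine like terms]

-100a^3 - 240a^2b - 70a^2 - 20ab^2 + 212ab + 140a + 120b^3 + 314b^2 + 208b + 30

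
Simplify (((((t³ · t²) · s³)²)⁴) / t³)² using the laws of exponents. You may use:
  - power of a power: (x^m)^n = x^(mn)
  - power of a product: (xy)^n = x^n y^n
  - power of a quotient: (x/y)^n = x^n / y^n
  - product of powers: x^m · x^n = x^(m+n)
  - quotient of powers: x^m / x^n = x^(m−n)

(((((t³ · t²) · s³)²)⁴) / t³)²
= (((((t³ · t²) · s³)²)⁴)²) / ((t³)²)    [power of a quotient]
= ((((t³ · t²) · s³)²)⁸) / ((t³)²)    [power of a power]
= (((t³ · t²) · s³)¹⁶) / ((t³)²)    [power of a power]
= (((t³ · t²)¹⁶) · ((s³)¹⁶)) / ((t³)²)    [power of a product]
= ((((t³)¹⁶) · ((t²)¹⁶)) · ((s³)¹⁶)) / ((t³)²)    [power of a product]
= ((t⁴⁸ · ((t²)¹⁶)) · ((s³)¹⁶)) / ((t³)²)    [power of a power]
= ((t⁴⁸ · t³²) · ((s³)¹⁶)) / ((t³)²)    [power of a power]
= (t⁸⁰ · ((s³)¹⁶)) / ((t³)²)    [product of powers]
= (t⁸⁰ · s⁴⁸) / ((t³)²)    [power of a power]
= (t⁸⁰ · s⁴⁸) / t⁶    [power of a power]
= s⁴⁸t⁷⁴    [quotient of powers]

s⁴⁸t⁷⁴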